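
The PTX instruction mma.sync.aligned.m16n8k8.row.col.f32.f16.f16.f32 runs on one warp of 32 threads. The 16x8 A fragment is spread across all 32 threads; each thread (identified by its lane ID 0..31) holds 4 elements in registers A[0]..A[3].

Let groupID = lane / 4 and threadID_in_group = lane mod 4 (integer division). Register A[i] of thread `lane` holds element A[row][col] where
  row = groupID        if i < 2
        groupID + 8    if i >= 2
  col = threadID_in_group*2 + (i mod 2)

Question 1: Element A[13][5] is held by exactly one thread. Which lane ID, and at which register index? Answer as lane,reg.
r=13->g=5,rb=1  c=5->t=2,b0=1
L=5*4+2=22  i=1*2+1=3

22,3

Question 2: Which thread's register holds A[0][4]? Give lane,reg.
r:0=>grp=0,rB=0  c:4=>tig=2,lo=0
L=0*4+2=2  i=0*2+0=0

2,0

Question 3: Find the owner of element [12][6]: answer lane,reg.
r: 12->gid=4,r8=1  c: 6->tid=3,i&1=0
L=4*4+3=19  i=1*2+0=2

19,2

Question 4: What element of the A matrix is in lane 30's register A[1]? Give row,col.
7,5

lane 30→30/4=7, 30 mod 4=2
i=1  r:7+0→7  c:2·2+1→5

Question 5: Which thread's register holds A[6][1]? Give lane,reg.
24,1

r=6→G=6,rhi=0  c=1→T=0,p=1
L=6*4+0=24  i=0*2+1=1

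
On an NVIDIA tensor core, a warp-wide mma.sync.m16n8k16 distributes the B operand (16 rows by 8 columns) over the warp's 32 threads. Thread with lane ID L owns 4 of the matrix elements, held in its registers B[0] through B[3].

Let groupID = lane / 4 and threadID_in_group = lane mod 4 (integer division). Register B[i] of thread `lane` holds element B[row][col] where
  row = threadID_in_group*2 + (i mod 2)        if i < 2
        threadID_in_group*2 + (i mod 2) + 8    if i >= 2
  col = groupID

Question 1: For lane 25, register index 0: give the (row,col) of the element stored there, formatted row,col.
2,6

25: g=6,t=1
[0] (1*2+0+0,6) = (2,6)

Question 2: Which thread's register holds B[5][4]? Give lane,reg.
c=4⇒gr=4  r=5⇒Rb=0,th=2,odd=1
L=4*4+2=18  i=0*2+1=1

18,1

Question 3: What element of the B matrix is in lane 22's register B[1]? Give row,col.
22: G=5,T=2
[1] (2*2+1+0,5) = (5,5)

5,5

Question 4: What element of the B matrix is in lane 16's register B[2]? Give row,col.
L=16→G=16>>2=4, T=16&3=0
[2]→row 0·2+0+8=8  col G=4

8,4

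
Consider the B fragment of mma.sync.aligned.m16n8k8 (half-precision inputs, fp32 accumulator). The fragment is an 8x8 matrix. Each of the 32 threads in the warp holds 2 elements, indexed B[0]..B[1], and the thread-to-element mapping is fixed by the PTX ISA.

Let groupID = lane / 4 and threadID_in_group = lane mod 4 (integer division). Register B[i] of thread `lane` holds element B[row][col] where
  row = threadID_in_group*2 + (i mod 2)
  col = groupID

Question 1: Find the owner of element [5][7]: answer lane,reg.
30,1

c=7⇒gr=7  r=5⇒th=2,odd=1
L=7*4+2=30  i=1=1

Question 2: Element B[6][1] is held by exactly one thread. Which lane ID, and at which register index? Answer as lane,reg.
c: 1->gid=1  r: 6->tid=3,i&1=0
L=1*4+3=7  i=0=0

7,0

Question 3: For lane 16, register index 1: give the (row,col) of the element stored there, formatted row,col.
1,4

16: gid=4,tid=0
[1] (0*2+1,4) = (1,4)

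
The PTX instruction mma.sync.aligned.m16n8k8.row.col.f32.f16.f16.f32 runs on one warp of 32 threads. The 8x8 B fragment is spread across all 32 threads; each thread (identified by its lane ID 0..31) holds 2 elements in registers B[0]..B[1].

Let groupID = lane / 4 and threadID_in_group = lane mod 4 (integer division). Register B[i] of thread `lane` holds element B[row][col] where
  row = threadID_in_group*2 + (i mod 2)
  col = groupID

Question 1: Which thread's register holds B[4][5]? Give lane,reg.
c=5⇒gr=5  r=4⇒th=2,odd=0
L=5*4+2=22  i=0=0

22,0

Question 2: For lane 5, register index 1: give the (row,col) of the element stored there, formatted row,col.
L=5->gid=5>>2=1, tid=5&3=1
[1]->row 1·2+1=3  col gid=1

3,1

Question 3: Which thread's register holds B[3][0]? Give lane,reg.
1,1

c: 0->gid=0  r: 3->tid=1,i&1=1
L=0*4+1=1  i=1=1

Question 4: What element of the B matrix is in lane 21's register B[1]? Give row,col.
L=21->gid=21>>2=5, tid=21&3=1
[1]->row 1·2+1=3  col gid=5

3,5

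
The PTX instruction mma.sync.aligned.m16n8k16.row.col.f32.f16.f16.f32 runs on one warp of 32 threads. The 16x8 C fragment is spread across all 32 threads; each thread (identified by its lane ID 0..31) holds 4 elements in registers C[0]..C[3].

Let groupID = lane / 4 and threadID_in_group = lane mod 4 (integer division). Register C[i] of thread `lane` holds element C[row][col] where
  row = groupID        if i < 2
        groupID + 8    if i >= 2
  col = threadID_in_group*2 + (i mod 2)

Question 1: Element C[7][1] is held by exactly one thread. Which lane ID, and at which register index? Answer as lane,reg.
r: 7->gid=7,r8=0  c: 1->tid=0,i&1=1
L=7*4+0=28  i=0*2+1=1

28,1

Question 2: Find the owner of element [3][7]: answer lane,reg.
r=3⇒gr=3,Rb=0  c=7⇒th=3,odd=1
L=3*4+3=15  i=0*2+1=1

15,1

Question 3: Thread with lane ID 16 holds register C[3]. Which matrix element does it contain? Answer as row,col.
12,1

lane 16: g=4 (16/4), t=0 (16%4)
i=3: r=4+8=12, c=0*2+1=1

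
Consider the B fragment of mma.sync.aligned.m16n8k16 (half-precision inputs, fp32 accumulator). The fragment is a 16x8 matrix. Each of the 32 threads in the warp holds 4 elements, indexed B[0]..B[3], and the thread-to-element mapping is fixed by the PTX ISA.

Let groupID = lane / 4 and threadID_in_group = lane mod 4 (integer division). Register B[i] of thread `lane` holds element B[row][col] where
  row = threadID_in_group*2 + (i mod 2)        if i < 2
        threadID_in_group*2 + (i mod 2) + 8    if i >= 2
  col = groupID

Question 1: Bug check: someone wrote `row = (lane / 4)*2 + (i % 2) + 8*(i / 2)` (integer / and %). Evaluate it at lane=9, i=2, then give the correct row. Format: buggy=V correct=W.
`(lane / 4)*2 + (i % 2) + 8*(i / 2)`[9,2]⇒12
L=9⇒gr=9>>2=2, th=9&3=1
[2]⇒row 1·2+0+8=10  col gr=2
row: 12 vs 10

buggy=12 correct=10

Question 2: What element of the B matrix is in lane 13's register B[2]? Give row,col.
10,3

lane 13: g=3 (13/4), t=1 (13%4)
i=2: r=1*2+0+8=10, c=g=3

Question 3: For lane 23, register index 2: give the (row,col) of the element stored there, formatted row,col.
L=23=>grp=23>>2=5, tig=23&3=3
[2]=>row 3·2+0+8=14  col grp=5

14,5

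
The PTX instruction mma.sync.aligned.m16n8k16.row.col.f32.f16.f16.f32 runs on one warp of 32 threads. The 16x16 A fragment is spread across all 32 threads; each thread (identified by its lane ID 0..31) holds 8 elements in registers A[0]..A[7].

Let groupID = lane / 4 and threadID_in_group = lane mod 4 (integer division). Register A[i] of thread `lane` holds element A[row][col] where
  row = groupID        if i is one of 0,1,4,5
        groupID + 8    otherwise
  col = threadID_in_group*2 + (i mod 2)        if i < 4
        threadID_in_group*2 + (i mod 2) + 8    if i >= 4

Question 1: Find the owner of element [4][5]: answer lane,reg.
18,1

r=4⇒gr=4,Rb=0  c=5⇒Cb=0,th=2,odd=1
L=4*4+2=18  i=0*4+0*2+1=1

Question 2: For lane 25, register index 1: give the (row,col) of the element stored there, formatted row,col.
lane 25⇒25/4=6, 25 mod 4=1
i=1  r:6+0⇒6  c:2·1+1+0⇒3

6,3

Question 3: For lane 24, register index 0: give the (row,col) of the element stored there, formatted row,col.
lane 24: gid=6 (24/4), tid=0 (24%4)
i=0: r=6+0=6, c=0*2+0+0=0

6,0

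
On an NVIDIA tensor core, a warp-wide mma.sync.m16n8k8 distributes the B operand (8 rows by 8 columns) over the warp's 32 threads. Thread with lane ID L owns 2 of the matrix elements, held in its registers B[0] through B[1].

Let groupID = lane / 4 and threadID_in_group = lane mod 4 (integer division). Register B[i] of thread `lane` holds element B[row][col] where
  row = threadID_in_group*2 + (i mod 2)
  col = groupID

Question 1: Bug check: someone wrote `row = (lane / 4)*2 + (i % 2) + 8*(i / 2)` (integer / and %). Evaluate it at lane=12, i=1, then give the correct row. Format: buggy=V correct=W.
`(lane / 4)*2 + (i % 2) + 8*(i / 2)`[12,1]->7
lane 12: g=3 (12/4), t=0 (12%4)
i=1: r=0*2+1=1, c=g=3
row: 7 vs 1

buggy=7 correct=1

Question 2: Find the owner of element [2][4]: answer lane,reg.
c:4=>grp=4  r:2=>tig=1,lo=0
L=4*4+1=17  i=0=0

17,0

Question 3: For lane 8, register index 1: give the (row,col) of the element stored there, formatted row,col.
lane 8: g=2 (8/4), t=0 (8%4)
i=1: r=0*2+1=1, c=g=2

1,2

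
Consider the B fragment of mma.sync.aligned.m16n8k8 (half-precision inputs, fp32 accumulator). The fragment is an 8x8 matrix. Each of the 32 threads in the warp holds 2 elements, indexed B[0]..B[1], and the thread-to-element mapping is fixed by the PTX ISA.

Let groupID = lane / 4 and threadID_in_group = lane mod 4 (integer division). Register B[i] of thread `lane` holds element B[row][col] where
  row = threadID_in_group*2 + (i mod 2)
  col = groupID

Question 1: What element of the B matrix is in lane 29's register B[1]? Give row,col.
lane 29: g=7 (29/4), t=1 (29%4)
i=1: r=1*2+1=3, c=g=7

3,7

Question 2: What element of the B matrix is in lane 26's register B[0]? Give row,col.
lane 26->26/4=6, 26 mod 4=2
i=0  r:2·2+0->4  c:6

4,6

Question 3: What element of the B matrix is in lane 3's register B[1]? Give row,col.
7,0

L=3->gid=3>>2=0, tid=3&3=3
[1]->row 3·2+1=7  col gid=0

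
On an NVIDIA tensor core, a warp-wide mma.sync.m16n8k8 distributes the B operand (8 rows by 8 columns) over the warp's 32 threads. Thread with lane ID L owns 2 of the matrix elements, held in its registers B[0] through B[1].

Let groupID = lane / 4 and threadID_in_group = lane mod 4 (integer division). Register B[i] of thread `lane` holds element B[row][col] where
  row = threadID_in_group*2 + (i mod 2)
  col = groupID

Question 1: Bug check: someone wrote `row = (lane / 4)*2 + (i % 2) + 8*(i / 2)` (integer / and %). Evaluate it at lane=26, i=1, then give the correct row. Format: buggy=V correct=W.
`(lane / 4)*2 + (i % 2) + 8*(i / 2)`[26,1]->13
L=26->g=26>>2=6, t=26&3=2
[1]->row 2·2+1=5  col g=6
row: 13 vs 5

buggy=13 correct=5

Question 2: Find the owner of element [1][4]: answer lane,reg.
c:4=>grp=4  r:1=>tig=0,lo=1
L=4*4+0=16  i=1=1

16,1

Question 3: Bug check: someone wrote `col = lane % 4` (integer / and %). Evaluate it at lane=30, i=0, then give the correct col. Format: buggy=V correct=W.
buggy=2 correct=7

`lane % 4`[30,0]→2
30: G=7,T=2
[0] (2*2+0,7) = (4,7)
col: 2 vs 7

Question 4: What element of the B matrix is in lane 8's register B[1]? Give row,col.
L=8⇒gr=8>>2=2, th=8&3=0
[1]⇒row 0·2+1=1  col gr=2

1,2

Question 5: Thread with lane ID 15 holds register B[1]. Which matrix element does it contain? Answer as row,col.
7,3

lane 15: g=3 (15/4), t=3 (15%4)
i=1: r=3*2+1=7, c=g=3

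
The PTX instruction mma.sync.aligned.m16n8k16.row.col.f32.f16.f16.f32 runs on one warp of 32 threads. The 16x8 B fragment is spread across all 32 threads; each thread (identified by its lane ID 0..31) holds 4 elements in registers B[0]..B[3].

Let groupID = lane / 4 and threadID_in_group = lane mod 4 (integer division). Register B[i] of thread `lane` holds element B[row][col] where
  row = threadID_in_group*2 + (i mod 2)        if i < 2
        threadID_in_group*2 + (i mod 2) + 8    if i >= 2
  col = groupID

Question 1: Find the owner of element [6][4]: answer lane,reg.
c=4⇒gr=4  r=6⇒Rb=0,th=3,odd=0
L=4*4+3=19  i=0*2+0=0

19,0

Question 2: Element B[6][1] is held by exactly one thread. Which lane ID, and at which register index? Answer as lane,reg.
c=1->g=1  r=6->rb=0,t=3,b0=0
L=1*4+3=7  i=0*2+0=0

7,0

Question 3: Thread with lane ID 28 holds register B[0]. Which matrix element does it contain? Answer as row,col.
0,7

lane 28->28/4=7, 28 mod 4=0
i=0  r:2·0+0+0->0  c:7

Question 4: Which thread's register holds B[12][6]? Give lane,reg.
c=6->g=6  r=12->rb=1,t=2,b0=0
L=6*4+2=26  i=1*2+0=2

26,2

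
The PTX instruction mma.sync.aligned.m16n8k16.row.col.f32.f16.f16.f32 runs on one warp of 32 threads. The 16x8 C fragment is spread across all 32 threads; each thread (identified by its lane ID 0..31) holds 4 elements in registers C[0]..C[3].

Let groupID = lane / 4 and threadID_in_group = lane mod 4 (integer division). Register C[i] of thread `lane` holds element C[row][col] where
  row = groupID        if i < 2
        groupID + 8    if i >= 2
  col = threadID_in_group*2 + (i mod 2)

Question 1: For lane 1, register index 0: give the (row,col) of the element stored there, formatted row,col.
L=1⇒gr=1>>2=0, th=1&3=1
[0]⇒row 0+0=0  col 1·2+0=2

0,2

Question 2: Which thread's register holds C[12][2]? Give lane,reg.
17,2

r: 12->gid=4,r8=1  c: 2->tid=1,i&1=0
L=4*4+1=17  i=1*2+0=2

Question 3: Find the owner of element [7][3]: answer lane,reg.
29,1

r=7⇒gr=7,Rb=0  c=3⇒th=1,odd=1
L=7*4+1=29  i=0*2+1=1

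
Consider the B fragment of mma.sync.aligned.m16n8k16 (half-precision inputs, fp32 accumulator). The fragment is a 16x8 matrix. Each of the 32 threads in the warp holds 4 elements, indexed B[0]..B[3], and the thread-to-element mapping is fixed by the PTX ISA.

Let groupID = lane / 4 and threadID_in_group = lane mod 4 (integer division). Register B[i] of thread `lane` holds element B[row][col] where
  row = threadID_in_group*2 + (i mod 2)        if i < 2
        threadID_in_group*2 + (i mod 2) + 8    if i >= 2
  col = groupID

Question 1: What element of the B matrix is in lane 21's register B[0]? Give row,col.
lane 21=>21/4=5, 21 mod 4=1
i=0  r:2·1+0+0=>2  c:5

2,5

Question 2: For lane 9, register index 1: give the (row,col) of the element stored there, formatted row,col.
3,2

lane 9: gr=2 (9/4), th=1 (9%4)
i=1: r=1*2+1+0=3, c=gr=2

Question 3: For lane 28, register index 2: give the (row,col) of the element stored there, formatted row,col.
28: gid=7,tid=0
[2] (0*2+0+8,7) = (8,7)

8,7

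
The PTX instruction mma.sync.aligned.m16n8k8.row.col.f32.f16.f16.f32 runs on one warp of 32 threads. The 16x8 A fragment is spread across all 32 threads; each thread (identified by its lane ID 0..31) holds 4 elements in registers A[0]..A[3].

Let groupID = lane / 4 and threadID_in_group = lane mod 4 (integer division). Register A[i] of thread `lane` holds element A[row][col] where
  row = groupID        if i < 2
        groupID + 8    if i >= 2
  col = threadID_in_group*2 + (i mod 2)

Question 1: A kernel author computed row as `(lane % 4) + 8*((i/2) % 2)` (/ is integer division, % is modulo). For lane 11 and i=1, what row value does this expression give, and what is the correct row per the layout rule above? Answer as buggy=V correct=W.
`(lane % 4) + 8*((i/2) % 2)`[11,1]→3
11: G=2,T=3
[1] (2+0,3*2+1) = (2,7)
row: 3 vs 2

buggy=3 correct=2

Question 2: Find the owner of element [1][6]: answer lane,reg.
r:1=>grp=1,rB=0  c:6=>tig=3,lo=0
L=1*4+3=7  i=0*2+0=0

7,0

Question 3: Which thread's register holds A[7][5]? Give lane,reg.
30,1

r=7→G=7,rhi=0  c=5→T=2,p=1
L=7*4+2=30  i=0*2+1=1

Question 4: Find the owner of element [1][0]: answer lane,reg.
r=1⇒gr=1,Rb=0  c=0⇒th=0,odd=0
L=1*4+0=4  i=0*2+0=0

4,0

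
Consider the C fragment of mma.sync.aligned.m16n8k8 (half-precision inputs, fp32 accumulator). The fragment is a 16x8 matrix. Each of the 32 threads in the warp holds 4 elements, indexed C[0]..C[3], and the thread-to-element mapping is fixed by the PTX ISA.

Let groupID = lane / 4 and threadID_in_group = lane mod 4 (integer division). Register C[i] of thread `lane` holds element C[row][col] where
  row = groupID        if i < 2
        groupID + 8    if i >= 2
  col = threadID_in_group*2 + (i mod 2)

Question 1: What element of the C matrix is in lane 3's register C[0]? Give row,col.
0,6

lane 3->3/4=0, 3 mod 4=3
i=0  r:0+0->0  c:2·3+0->6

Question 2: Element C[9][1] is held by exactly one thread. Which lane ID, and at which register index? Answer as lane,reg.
4,3

r=9->g=1,rb=1  c=1->t=0,b0=1
L=1*4+0=4  i=1*2+1=3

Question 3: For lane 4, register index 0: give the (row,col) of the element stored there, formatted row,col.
1,0

lane 4->4/4=1, 4 mod 4=0
i=0  r:1+0->1  c:2·0+0->0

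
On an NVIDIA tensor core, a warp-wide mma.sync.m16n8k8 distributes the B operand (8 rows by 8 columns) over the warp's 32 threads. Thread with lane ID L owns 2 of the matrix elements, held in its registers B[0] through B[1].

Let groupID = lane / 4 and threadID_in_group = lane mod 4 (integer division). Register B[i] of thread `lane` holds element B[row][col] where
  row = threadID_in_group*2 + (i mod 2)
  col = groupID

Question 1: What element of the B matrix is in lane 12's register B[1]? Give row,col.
lane 12→12/4=3, 12 mod 4=0
i=1  r:2·0+1→1  c:3

1,3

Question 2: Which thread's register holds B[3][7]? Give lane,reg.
c:7=>grp=7  r:3=>tig=1,lo=1
L=7*4+1=29  i=1=1

29,1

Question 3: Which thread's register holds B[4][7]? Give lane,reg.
30,0

c=7->g=7  r=4->t=2,b0=0
L=7*4+2=30  i=0=0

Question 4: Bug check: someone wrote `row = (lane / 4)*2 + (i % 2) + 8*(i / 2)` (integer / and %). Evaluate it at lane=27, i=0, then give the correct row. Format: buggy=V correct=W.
buggy=12 correct=6

`(lane / 4)*2 + (i % 2) + 8*(i / 2)`[27,0]=>12
lane 27=>27/4=6, 27 mod 4=3
i=0  r:2·3+0=>6  c:6
row: 12 vs 6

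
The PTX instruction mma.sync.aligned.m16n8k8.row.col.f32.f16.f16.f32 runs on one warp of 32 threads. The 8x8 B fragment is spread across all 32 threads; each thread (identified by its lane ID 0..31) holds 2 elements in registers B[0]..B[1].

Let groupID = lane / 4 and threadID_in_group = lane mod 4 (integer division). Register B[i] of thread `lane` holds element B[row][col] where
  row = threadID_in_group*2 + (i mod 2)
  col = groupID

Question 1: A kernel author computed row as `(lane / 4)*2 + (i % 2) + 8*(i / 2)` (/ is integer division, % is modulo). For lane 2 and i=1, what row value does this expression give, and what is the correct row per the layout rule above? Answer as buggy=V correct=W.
`(lane / 4)*2 + (i % 2) + 8*(i / 2)`[2,1]⇒1
2: gr=0,th=2
[1] (2*2+1,0) = (5,0)
row: 1 vs 5

buggy=1 correct=5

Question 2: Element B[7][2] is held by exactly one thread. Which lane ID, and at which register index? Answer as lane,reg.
c=2⇒gr=2  r=7⇒th=3,odd=1
L=2*4+3=11  i=1=1

11,1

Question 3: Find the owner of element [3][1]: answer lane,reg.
c: 1->gid=1  r: 3->tid=1,i&1=1
L=1*4+1=5  i=1=1

5,1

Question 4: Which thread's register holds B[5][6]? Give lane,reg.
26,1

c=6→G=6  r=5→T=2,p=1
L=6*4+2=26  i=1=1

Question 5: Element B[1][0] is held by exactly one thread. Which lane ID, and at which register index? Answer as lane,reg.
0,1

c=0⇒gr=0  r=1⇒th=0,odd=1
L=0*4+0=0  i=1=1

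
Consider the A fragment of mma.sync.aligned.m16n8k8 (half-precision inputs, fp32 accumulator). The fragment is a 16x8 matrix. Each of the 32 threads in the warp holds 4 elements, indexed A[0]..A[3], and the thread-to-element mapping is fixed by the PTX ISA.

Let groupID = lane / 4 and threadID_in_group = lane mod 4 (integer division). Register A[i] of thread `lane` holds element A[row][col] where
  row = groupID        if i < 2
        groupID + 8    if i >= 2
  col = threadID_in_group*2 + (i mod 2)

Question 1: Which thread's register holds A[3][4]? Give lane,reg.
r=3->g=3,rb=0  c=4->t=2,b0=0
L=3*4+2=14  i=0*2+0=0

14,0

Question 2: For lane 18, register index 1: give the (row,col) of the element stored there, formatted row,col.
4,5

L=18⇒gr=18>>2=4, th=18&3=2
[1]⇒row 4+0=4  col 2·2+1=5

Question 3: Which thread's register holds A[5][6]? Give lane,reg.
r=5→G=5,rhi=0  c=6→T=3,p=0
L=5*4+3=23  i=0*2+0=0

23,0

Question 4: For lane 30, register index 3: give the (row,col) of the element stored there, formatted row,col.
30: g=7,t=2
[3] (7+8,2*2+1) = (15,5)

15,5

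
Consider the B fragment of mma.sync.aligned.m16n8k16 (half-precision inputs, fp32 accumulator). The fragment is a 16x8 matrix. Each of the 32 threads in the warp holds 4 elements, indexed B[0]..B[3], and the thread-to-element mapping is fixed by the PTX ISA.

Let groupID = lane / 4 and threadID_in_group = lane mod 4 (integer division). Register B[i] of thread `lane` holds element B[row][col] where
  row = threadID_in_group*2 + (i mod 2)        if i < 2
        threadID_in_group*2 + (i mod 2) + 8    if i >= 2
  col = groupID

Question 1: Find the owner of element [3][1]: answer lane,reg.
5,1

c=1⇒gr=1  r=3⇒Rb=0,th=1,odd=1
L=1*4+1=5  i=0*2+1=1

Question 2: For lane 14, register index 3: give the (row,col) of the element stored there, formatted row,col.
lane 14→14/4=3, 14 mod 4=2
i=3  r:2·2+1+8→13  c:3

13,3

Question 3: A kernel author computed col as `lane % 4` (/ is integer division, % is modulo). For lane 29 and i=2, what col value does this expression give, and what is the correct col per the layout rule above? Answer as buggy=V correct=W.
buggy=1 correct=7

`lane % 4`[29,2]=>1
lane 29=>29/4=7, 29 mod 4=1
i=2  r:2·1+0+8=>10  c:7
col: 1 vs 7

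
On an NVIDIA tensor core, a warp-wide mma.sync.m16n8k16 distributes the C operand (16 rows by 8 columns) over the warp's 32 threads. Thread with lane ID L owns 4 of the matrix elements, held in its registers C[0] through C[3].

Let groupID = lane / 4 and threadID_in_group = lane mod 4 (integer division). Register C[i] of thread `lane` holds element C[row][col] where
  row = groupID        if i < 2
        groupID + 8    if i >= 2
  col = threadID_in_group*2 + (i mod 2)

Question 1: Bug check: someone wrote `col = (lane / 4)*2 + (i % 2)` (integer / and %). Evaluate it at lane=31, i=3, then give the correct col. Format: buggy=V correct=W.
`(lane / 4)*2 + (i % 2)`[31,3]⇒15
lane 31: gr=7 (31/4), th=3 (31%4)
i=3: r=7+8=15, c=3*2+1=7
col: 15 vs 7

buggy=15 correct=7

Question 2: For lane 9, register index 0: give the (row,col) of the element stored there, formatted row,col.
2,2

lane 9→9/4=2, 9 mod 4=1
i=0  r:2+0→2  c:2·1+0→2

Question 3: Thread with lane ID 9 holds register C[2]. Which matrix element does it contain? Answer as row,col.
L=9->gid=9>>2=2, tid=9&3=1
[2]->row 2+8=10  col 1·2+0=2

10,2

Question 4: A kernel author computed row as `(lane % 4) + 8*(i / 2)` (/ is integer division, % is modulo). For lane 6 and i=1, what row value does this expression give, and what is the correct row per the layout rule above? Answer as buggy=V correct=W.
`(lane % 4) + 8*(i / 2)`[6,1]=>2
lane 6: grp=1 (6/4), tig=2 (6%4)
i=1: r=1+0=1, c=2*2+1=5
row: 2 vs 1

buggy=2 correct=1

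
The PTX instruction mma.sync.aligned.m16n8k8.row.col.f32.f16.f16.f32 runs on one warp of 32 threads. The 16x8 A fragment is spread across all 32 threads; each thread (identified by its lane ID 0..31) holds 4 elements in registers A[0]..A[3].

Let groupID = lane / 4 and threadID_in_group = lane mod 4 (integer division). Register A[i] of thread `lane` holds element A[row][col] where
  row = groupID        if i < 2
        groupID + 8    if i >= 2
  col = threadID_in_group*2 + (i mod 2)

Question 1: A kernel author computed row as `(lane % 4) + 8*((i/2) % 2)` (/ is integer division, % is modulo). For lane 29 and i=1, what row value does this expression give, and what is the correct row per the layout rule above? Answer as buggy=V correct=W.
buggy=1 correct=7

`(lane % 4) + 8*((i/2) % 2)`[29,1]⇒1
29: gr=7,th=1
[1] (7+0,1*2+1) = (7,3)
row: 1 vs 7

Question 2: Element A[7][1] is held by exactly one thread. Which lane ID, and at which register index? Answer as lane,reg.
28,1

r=7⇒gr=7,Rb=0  c=1⇒th=0,odd=1
L=7*4+0=28  i=0*2+1=1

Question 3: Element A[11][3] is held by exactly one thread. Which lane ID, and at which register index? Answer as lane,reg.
13,3

r=11->g=3,rb=1  c=3->t=1,b0=1
L=3*4+1=13  i=1*2+1=3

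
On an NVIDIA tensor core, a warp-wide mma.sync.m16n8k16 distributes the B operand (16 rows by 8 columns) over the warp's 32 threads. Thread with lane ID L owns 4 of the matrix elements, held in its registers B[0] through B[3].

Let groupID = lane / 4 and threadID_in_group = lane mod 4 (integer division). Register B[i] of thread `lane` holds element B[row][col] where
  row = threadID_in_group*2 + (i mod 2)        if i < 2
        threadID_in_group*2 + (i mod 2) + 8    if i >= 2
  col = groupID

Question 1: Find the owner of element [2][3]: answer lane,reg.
13,0

c: 3->gid=3  r: 2->r8=0,tid=1,i&1=0
L=3*4+1=13  i=0*2+0=0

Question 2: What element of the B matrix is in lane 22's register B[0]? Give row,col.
4,5

L=22->g=22>>2=5, t=22&3=2
[0]->row 2·2+0+0=4  col g=5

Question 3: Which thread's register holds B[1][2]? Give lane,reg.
8,1

c=2->g=2  r=1->rb=0,t=0,b0=1
L=2*4+0=8  i=0*2+1=1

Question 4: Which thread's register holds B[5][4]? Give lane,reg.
18,1

c=4->g=4  r=5->rb=0,t=2,b0=1
L=4*4+2=18  i=0*2+1=1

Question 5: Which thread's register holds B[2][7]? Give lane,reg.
c=7→G=7  r=2→rhi=0,T=1,p=0
L=7*4+1=29  i=0*2+0=0

29,0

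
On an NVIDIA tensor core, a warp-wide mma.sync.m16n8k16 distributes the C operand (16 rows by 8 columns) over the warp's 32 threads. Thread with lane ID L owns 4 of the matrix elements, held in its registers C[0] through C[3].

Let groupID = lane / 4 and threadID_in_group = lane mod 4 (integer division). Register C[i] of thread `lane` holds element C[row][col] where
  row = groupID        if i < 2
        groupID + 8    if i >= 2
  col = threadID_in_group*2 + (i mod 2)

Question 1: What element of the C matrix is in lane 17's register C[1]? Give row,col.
L=17→G=17>>2=4, T=17&3=1
[1]→row 4+0=4  col 1·2+1=3

4,3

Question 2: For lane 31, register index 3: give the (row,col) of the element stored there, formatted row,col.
lane 31⇒31/4=7, 31 mod 4=3
i=3  r:7+8⇒15  c:2·3+1⇒7

15,7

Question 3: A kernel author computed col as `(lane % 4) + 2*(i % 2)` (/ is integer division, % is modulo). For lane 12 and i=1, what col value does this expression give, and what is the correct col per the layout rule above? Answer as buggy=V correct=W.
buggy=2 correct=1

`(lane % 4) + 2*(i % 2)`[12,1]->2
L=12->g=12>>2=3, t=12&3=0
[1]->row 3+0=3  col 0·2+1=1
col: 2 vs 1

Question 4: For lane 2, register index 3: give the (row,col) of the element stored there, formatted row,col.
lane 2=>2/4=0, 2 mod 4=2
i=3  r:0+8=>8  c:2·2+1=>5

8,5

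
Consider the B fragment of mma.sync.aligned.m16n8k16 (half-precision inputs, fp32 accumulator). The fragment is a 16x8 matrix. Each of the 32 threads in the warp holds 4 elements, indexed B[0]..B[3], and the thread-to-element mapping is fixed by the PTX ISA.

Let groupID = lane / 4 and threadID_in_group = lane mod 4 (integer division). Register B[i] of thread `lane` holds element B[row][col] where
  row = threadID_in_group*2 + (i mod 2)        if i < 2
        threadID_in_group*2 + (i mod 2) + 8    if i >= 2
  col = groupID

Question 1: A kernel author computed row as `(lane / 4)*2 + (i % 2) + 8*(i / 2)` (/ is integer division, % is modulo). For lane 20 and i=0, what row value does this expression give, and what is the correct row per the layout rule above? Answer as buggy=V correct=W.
`(lane / 4)*2 + (i % 2) + 8*(i / 2)`[20,0]->10
lane 20->20/4=5, 20 mod 4=0
i=0  r:2·0+0+0->0  c:5
row: 10 vs 0

buggy=10 correct=0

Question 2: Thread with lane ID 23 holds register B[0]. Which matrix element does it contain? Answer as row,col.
6,5

L=23=>grp=23>>2=5, tig=23&3=3
[0]=>row 3·2+0+0=6  col grp=5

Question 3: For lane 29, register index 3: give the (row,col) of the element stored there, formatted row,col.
11,7

lane 29->29/4=7, 29 mod 4=1
i=3  r:2·1+1+8->11  c:7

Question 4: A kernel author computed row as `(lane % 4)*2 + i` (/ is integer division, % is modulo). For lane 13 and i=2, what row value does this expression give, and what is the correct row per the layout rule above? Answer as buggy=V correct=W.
`(lane % 4)*2 + i`[13,2]=>4
13: grp=3,tig=1
[2] (1*2+0+8,3) = (10,3)
row: 4 vs 10

buggy=4 correct=10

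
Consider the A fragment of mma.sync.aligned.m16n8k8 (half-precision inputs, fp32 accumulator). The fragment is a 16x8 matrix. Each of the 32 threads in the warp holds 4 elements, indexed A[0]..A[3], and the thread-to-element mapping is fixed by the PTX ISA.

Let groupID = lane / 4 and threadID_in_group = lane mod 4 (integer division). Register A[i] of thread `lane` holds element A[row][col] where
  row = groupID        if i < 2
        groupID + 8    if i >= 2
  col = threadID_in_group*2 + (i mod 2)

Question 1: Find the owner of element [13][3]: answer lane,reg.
r: 13->gid=5,r8=1  c: 3->tid=1,i&1=1
L=5*4+1=21  i=1*2+1=3

21,3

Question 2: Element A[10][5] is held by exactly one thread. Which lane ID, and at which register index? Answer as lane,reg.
10,3

r=10⇒gr=2,Rb=1  c=5⇒th=2,odd=1
L=2*4+2=10  i=1*2+1=3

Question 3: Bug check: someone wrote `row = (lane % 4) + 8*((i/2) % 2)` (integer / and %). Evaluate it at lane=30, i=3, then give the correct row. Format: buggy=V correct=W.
buggy=10 correct=15

`(lane % 4) + 8*((i/2) % 2)`[30,3]->10
30: gid=7,tid=2
[3] (7+8,2*2+1) = (15,5)
row: 10 vs 15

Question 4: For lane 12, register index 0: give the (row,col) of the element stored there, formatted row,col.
3,0

lane 12⇒12/4=3, 12 mod 4=0
i=0  r:3+0⇒3  c:2·0+0⇒0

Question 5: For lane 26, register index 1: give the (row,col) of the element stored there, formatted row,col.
L=26->gid=26>>2=6, tid=26&3=2
[1]->row 6+0=6  col 2·2+1=5

6,5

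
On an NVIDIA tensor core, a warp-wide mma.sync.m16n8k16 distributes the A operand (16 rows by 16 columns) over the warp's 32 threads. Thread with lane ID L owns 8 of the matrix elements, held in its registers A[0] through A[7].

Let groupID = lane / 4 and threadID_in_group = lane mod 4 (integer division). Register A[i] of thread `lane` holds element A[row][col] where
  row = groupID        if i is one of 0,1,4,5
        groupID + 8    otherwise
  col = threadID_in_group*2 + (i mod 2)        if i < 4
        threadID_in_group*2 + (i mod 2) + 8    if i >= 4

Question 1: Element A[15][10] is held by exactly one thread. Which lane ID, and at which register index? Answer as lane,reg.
r:15=>grp=7,rB=1  c:10=>cB=1,tig=1,lo=0
L=7*4+1=29  i=1*4+1*2+0=6

29,6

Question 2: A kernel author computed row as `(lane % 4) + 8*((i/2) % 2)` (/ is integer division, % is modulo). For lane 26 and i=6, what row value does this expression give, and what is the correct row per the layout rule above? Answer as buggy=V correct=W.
buggy=10 correct=14

`(lane % 4) + 8*((i/2) % 2)`[26,6]->10
26: g=6,t=2
[6] (6+8,2*2+0+8) = (14,12)
row: 10 vs 14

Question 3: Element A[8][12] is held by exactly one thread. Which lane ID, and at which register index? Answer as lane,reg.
2,6

r:8=>grp=0,rB=1  c:12=>cB=1,tig=2,lo=0
L=0*4+2=2  i=1*4+1*2+0=6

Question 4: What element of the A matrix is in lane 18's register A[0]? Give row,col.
L=18->g=18>>2=4, t=18&3=2
[0]->row 4+0=4  col 2·2+0+0=4

4,4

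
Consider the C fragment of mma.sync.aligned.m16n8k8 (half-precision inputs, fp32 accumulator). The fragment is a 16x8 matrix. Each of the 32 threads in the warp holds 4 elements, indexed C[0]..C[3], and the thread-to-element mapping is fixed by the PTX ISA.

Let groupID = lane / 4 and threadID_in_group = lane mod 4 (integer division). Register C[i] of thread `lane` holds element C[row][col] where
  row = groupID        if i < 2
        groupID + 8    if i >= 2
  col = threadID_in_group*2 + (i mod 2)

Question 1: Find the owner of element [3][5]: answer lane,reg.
14,1

r: 3->gid=3,r8=0  c: 5->tid=2,i&1=1
L=3*4+2=14  i=0*2+1=1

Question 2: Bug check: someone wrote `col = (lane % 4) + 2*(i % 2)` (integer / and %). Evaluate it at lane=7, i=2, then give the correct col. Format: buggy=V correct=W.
buggy=3 correct=6

`(lane % 4) + 2*(i % 2)`[7,2]->3
L=7->gid=7>>2=1, tid=7&3=3
[2]->row 1+8=9  col 3·2+0=6
col: 3 vs 6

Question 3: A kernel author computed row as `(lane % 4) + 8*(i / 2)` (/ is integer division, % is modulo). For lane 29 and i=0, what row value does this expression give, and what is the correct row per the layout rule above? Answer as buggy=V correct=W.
`(lane % 4) + 8*(i / 2)`[29,0]->1
29: g=7,t=1
[0] (7+0,1*2+0) = (7,2)
row: 1 vs 7

buggy=1 correct=7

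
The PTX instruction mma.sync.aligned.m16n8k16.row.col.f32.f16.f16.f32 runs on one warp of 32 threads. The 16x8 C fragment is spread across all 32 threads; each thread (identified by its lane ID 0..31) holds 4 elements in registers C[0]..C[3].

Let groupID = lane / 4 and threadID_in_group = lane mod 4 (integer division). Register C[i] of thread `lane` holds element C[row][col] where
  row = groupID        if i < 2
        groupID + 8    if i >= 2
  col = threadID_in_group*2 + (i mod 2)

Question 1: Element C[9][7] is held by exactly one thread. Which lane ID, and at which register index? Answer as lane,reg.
7,3

r: 9->gid=1,r8=1  c: 7->tid=3,i&1=1
L=1*4+3=7  i=1*2+1=3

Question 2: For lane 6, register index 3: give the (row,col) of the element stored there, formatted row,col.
lane 6: gid=1 (6/4), tid=2 (6%4)
i=3: r=1+8=9, c=2*2+1=5

9,5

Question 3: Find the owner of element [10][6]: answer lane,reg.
11,2

r=10→G=2,rhi=1  c=6→T=3,p=0
L=2*4+3=11  i=1*2+0=2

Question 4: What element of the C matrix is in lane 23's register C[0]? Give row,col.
5,6

lane 23: grp=5 (23/4), tig=3 (23%4)
i=0: r=5+0=5, c=3*2+0=6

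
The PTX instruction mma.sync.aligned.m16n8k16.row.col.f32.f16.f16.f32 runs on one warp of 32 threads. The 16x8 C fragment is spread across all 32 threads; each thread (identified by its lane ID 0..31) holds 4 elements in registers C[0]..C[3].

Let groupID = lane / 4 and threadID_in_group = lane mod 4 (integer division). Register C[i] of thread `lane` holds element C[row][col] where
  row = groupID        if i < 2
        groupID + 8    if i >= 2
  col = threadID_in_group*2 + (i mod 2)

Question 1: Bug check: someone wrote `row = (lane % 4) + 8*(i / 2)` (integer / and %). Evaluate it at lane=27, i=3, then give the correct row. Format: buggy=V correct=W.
buggy=11 correct=14

`(lane % 4) + 8*(i / 2)`[27,3]=>11
L=27=>grp=27>>2=6, tig=27&3=3
[3]=>row 6+8=14  col 3·2+1=7
row: 11 vs 14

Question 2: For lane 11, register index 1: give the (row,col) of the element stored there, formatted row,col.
lane 11: g=2 (11/4), t=3 (11%4)
i=1: r=2+0=2, c=3*2+1=7

2,7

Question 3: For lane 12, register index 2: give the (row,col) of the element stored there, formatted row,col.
lane 12→12/4=3, 12 mod 4=0
i=2  r:3+8→11  c:2·0+0→0

11,0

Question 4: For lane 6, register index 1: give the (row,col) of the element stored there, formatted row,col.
1,5

6: gr=1,th=2
[1] (1+0,2*2+1) = (1,5)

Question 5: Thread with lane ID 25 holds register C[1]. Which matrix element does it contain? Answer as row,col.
25: gid=6,tid=1
[1] (6+0,1*2+1) = (6,3)

6,3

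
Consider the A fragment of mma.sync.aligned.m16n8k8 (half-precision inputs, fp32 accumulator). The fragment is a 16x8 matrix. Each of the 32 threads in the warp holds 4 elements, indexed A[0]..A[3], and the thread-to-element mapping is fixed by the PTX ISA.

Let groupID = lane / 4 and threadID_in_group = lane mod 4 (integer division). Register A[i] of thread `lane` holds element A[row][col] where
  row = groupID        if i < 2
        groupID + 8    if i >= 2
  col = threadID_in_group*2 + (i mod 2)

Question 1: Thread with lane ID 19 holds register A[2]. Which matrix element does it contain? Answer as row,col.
12,6

lane 19: gr=4 (19/4), th=3 (19%4)
i=2: r=4+8=12, c=3*2+0=6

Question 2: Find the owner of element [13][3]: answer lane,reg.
21,3

r:13=>grp=5,rB=1  c:3=>tig=1,lo=1
L=5*4+1=21  i=1*2+1=3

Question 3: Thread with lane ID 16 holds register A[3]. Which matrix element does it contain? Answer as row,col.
12,1

16: grp=4,tig=0
[3] (4+8,0*2+1) = (12,1)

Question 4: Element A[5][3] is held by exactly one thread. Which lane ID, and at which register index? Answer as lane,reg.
21,1

r:5=>grp=5,rB=0  c:3=>tig=1,lo=1
L=5*4+1=21  i=0*2+1=1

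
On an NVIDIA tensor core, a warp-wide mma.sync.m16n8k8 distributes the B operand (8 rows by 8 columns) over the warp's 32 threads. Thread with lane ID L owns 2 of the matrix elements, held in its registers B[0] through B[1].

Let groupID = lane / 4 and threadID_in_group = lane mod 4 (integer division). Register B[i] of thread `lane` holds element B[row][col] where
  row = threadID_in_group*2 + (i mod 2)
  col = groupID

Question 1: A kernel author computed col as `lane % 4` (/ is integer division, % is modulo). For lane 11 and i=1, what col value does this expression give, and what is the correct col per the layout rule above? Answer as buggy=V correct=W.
`lane % 4`[11,1]⇒3
L=11⇒gr=11>>2=2, th=11&3=3
[1]⇒row 3·2+1=7  col gr=2
col: 3 vs 2

buggy=3 correct=2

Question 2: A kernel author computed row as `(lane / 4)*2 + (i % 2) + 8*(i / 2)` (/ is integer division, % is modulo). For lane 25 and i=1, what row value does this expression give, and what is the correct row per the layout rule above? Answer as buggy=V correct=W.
buggy=13 correct=3

`(lane / 4)*2 + (i % 2) + 8*(i / 2)`[25,1]=>13
lane 25: grp=6 (25/4), tig=1 (25%4)
i=1: r=1*2+1=3, c=grp=6
row: 13 vs 3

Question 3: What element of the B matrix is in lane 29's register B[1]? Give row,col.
3,7

lane 29⇒29/4=7, 29 mod 4=1
i=1  r:2·1+1⇒3  c:7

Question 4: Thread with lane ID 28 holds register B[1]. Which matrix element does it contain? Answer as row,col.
L=28->g=28>>2=7, t=28&3=0
[1]->row 0·2+1=1  col g=7

1,7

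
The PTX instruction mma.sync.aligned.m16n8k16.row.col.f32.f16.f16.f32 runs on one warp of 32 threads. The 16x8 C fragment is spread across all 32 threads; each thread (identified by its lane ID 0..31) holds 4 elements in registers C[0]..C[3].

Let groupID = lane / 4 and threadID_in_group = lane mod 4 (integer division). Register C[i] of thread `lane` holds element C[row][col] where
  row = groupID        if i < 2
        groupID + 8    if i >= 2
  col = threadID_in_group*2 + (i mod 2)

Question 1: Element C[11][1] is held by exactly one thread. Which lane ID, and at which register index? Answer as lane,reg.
r:11=>grp=3,rB=1  c:1=>tig=0,lo=1
L=3*4+0=12  i=1*2+1=3

12,3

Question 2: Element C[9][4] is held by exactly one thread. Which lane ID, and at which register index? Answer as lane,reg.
r=9→G=1,rhi=1  c=4→T=2,p=0
L=1*4+2=6  i=1*2+0=2

6,2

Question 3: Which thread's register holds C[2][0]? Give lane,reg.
8,0

r=2→G=2,rhi=0  c=0→T=0,p=0
L=2*4+0=8  i=0*2+0=0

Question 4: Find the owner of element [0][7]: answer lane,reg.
3,1

r: 0->gid=0,r8=0  c: 7->tid=3,i&1=1
L=0*4+3=3  i=0*2+1=1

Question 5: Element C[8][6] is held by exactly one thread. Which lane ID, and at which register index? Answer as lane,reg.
r=8->g=0,rb=1  c=6->t=3,b0=0
L=0*4+3=3  i=1*2+0=2

3,2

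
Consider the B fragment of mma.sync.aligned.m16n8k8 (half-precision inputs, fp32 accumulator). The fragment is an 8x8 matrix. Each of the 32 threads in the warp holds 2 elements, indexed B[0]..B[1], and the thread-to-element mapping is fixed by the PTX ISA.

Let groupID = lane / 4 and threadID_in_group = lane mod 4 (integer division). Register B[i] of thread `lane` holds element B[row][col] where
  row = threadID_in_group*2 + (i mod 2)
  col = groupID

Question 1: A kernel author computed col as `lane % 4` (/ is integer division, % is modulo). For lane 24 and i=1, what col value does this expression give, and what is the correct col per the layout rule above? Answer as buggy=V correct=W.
buggy=0 correct=6

`lane % 4`[24,1]=>0
lane 24=>24/4=6, 24 mod 4=0
i=1  r:2·0+1=>1  c:6
col: 0 vs 6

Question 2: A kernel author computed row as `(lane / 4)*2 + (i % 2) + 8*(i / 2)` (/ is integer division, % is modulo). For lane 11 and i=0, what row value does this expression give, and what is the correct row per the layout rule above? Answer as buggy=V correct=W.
`(lane / 4)*2 + (i % 2) + 8*(i / 2)`[11,0]→4
11: G=2,T=3
[0] (3*2+0,2) = (6,2)
row: 4 vs 6

buggy=4 correct=6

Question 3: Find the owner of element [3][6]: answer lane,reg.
c=6->g=6  r=3->t=1,b0=1
L=6*4+1=25  i=1=1

25,1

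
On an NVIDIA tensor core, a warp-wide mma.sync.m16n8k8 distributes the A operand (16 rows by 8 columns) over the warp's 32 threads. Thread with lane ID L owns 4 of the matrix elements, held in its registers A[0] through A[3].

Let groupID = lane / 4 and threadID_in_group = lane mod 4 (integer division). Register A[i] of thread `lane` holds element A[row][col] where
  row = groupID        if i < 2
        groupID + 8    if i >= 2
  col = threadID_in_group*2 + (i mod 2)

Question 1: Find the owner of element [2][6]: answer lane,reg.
11,0

r: 2->gid=2,r8=0  c: 6->tid=3,i&1=0
L=2*4+3=11  i=0*2+0=0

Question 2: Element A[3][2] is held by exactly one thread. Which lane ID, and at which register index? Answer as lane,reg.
r=3->g=3,rb=0  c=2->t=1,b0=0
L=3*4+1=13  i=0*2+0=0

13,0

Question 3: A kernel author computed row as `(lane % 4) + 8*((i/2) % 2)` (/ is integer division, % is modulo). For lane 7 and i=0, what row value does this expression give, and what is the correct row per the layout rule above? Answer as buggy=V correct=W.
buggy=3 correct=1

`(lane % 4) + 8*((i/2) % 2)`[7,0]⇒3
7: gr=1,th=3
[0] (1+0,3*2+0) = (1,6)
row: 3 vs 1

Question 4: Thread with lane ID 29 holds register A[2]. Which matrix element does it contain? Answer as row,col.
29: G=7,T=1
[2] (7+8,1*2+0) = (15,2)

15,2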